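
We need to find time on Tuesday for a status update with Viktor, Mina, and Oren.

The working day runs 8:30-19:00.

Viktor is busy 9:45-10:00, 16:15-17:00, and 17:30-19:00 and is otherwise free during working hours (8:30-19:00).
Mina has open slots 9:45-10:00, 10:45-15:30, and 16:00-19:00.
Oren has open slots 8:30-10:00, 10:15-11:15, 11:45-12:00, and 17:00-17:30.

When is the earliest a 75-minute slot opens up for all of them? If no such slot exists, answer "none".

Viktor free within 08:30–19:00: 08:30–09:45, 10:00–16:15, 17:00–17:30.
Viktor ∩ Mina: 10:45–15:30, 16:00–16:15, 17:00–17:30.
Viktor ∩ Mina ∩ Oren: 10:45–11:15, 11:45–12:00, 17:00–17:30.
Windows ≥ 75 min: (none).

none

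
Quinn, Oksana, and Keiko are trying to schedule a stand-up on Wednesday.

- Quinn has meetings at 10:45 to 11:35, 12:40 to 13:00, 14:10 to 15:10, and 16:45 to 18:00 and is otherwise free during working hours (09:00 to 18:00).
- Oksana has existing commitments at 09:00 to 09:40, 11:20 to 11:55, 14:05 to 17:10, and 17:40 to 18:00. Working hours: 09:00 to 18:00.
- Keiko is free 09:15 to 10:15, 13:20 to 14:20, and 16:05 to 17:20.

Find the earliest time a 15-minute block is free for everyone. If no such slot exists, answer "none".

Quinn free within 09:00–18:00: 09:00–10:45, 11:35–12:40, 13:00–14:10, 15:10–16:45.
Oksana free within 09:00–18:00: 09:40–11:20, 11:55–14:05, 17:10–17:40.
Quinn ∩ Oksana: 09:40–10:45, 11:55–12:40, 13:00–14:05.
Quinn ∩ Oksana ∩ Keiko: 09:40–10:15, 13:20–14:05.
Windows ≥ 15 min: 09:40–10:15, 13:20–14:05.
Earliest such window starts at 09:40.

09:40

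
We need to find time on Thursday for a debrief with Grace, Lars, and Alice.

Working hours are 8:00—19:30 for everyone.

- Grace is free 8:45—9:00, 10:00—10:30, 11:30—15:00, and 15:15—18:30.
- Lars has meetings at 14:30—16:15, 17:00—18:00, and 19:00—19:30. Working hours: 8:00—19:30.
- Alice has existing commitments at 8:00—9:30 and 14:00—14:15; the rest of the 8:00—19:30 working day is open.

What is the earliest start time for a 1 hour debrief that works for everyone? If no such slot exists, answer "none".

11:30

Lars free within 08:00–19:30: 08:00–14:30, 16:15–17:00, 18:00–19:00.
Alice free within 08:00–19:30: 09:30–14:00, 14:15–19:30.
Grace ∩ Lars: 08:45–09:00, 10:00–10:30, 11:30–14:30, 16:15–17:00, 18:00–18:30.
Grace ∩ Lars ∩ Alice: 10:00–10:30, 11:30–14:00, 14:15–14:30, 16:15–17:00, 18:00–18:30.
Windows ≥ 60 min: 11:30–14:00.
Earliest such window starts at 11:30.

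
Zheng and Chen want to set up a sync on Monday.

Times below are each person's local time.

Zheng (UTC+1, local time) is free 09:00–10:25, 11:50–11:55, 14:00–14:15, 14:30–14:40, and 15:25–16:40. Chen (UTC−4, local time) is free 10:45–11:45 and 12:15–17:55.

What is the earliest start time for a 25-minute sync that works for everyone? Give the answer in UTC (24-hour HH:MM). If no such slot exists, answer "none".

14:45

Zheng → UTC: 08:00–09:25, 10:50–10:55, 13:00–13:15, 13:30–13:40, 14:25–15:40.
Chen → UTC: 14:45–15:45, 16:15–21:55.
Zheng ∩ Chen: 14:45–15:40.
Windows ≥ 25 min: 14:45–15:40.
Earliest such window starts at 14:45.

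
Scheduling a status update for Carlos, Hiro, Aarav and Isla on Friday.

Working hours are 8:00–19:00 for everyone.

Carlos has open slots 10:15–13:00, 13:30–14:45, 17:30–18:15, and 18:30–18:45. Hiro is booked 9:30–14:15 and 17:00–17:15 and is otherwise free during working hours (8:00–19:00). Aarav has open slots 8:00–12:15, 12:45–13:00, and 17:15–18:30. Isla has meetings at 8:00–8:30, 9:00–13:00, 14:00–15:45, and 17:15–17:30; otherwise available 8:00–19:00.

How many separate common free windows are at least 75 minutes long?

Hiro free within 08:00–19:00: 08:00–09:30, 14:15–17:00, 17:15–19:00.
Isla free within 08:00–19:00: 08:30–09:00, 13:00–14:00, 15:45–17:15, 17:30–19:00.
Carlos ∩ Hiro: 14:15–14:45, 17:30–18:15, 18:30–18:45.
Carlos ∩ Hiro ∩ Aarav: 17:30–18:15.
Carlos ∩ Hiro ∩ Aarav ∩ Isla: 17:30–18:15.
Windows ≥ 75 min: (none).
That's 0 windows.

0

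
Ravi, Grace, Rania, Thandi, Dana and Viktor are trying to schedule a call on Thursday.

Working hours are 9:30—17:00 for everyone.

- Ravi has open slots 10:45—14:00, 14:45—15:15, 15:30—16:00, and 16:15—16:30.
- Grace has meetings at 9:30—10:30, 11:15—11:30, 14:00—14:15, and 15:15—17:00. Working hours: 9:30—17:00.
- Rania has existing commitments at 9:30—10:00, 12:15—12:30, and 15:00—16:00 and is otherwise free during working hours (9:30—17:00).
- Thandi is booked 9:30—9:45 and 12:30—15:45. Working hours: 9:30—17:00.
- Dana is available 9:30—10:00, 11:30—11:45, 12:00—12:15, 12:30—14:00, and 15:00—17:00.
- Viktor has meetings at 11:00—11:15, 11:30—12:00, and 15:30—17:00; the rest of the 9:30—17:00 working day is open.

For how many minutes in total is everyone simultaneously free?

Grace free within 09:30–17:00: 10:30–11:15, 11:30–14:00, 14:15–15:15.
Rania free within 09:30–17:00: 10:00–12:15, 12:30–15:00, 16:00–17:00.
Thandi free within 09:30–17:00: 09:45–12:30, 15:45–17:00.
Viktor free within 09:30–17:00: 09:30–11:00, 11:15–11:30, 12:00–15:30.
Ravi ∩ Grace: 10:45–11:15, 11:30–14:00, 14:45–15:15.
Ravi ∩ Grace ∩ Rania: 10:45–11:15, 11:30–12:15, 12:30–14:00, 14:45–15:00.
Ravi ∩ Grace ∩ Rania ∩ Thandi: 10:45–11:15, 11:30–12:15.
Ravi ∩ Grace ∩ Rania ∩ Thandi ∩ Dana: 11:30–11:45, 12:00–12:15.
Ravi ∩ Grace ∩ Rania ∩ Thandi ∩ Dana ∩ Viktor: 12:00–12:15.
Total common minutes: 15.

15 minutes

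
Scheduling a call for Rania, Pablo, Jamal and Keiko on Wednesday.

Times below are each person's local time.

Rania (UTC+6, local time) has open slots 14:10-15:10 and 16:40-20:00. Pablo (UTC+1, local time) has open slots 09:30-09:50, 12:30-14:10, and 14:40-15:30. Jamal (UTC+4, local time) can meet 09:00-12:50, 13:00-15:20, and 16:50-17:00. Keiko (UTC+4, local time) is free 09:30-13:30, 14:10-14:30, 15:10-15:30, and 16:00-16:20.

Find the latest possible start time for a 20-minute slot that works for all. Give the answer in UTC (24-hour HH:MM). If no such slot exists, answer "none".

Rania → UTC: 08:10–09:10, 10:40–14:00.
Pablo → UTC: 08:30–08:50, 11:30–13:10, 13:40–14:30.
Jamal → UTC: 05:00–08:50, 09:00–11:20, 12:50–13:00.
Keiko → UTC: 05:30–09:30, 10:10–10:30, 11:10–11:30, 12:00–12:20.
Rania ∩ Pablo: 08:30–08:50, 11:30–13:10, 13:40–14:00.
Rania ∩ Pablo ∩ Jamal: 08:30–08:50, 12:50–13:00.
Rania ∩ Pablo ∩ Jamal ∩ Keiko: 08:30–08:50.
Windows ≥ 20 min: 08:30–08:50.
Latest start in the last window 08:30–08:50 is 08:50 − 20 min = 08:30.

08:30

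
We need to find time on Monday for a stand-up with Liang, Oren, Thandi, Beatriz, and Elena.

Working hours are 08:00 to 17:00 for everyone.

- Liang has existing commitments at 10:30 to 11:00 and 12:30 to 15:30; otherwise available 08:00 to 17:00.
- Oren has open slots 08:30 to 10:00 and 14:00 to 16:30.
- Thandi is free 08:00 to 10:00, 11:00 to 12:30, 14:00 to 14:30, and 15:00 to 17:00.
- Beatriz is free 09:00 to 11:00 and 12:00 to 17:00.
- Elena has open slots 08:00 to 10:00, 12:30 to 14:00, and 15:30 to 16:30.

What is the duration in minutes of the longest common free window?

Liang free within 08:00–17:00: 08:00–10:30, 11:00–12:30, 15:30–17:00.
Liang ∩ Oren: 08:30–10:00, 15:30–16:30.
Liang ∩ Oren ∩ Thandi: 08:30–10:00, 15:30–16:30.
Liang ∩ Oren ∩ Thandi ∩ Beatriz: 09:00–10:00, 15:30–16:30.
Liang ∩ Oren ∩ Thandi ∩ Beatriz ∩ Elena: 09:00–10:00, 15:30–16:30.
Common window lengths: 60, 60 min; longest is 60.

60 minutes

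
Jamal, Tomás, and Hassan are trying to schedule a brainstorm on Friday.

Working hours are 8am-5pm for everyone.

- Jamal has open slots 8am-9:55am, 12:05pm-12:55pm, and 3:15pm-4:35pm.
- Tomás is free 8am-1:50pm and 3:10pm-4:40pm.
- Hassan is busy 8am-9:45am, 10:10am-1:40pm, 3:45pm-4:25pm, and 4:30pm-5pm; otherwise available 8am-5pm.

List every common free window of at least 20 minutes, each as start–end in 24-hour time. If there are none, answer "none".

15:15–15:45

Hassan free within 08:00–17:00: 09:45–10:10, 13:40–15:45, 16:25–16:30.
Jamal ∩ Tomás: 08:00–09:55, 12:05–12:55, 15:15–16:35.
Jamal ∩ Tomás ∩ Hassan: 09:45–09:55, 15:15–15:45, 16:25–16:30.
Windows ≥ 20 min: 15:15–15:45.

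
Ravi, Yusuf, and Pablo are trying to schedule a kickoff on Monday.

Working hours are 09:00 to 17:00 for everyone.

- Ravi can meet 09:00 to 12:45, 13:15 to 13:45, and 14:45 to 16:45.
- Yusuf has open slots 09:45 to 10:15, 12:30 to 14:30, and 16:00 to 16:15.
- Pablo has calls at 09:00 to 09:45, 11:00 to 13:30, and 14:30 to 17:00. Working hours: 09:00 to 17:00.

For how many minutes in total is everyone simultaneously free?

45 minutes

Pablo free within 09:00–17:00: 09:45–11:00, 13:30–14:30.
Ravi ∩ Yusuf: 09:45–10:15, 12:30–12:45, 13:15–13:45, 16:00–16:15.
Ravi ∩ Yusuf ∩ Pablo: 09:45–10:15, 13:30–13:45.
Total common minutes: 30 + 15 = 45.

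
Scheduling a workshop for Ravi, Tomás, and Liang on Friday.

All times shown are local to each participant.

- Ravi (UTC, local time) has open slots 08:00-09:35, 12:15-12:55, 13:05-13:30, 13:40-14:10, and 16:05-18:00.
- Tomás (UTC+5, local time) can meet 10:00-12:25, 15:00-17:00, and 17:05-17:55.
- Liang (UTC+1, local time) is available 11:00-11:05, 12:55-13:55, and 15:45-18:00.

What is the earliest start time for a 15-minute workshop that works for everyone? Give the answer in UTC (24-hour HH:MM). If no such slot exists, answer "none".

Ravi → UTC: 08:00–09:35, 12:15–12:55, 13:05–13:30, 13:40–14:10, 16:05–18:00.
Tomás → UTC: 05:00–07:25, 10:00–12:00, 12:05–12:55.
Liang → UTC: 10:00–10:05, 11:55–12:55, 14:45–17:00.
Ravi ∩ Tomás: 12:15–12:55.
Ravi ∩ Tomás ∩ Liang: 12:15–12:55.
Windows ≥ 15 min: 12:15–12:55.
Earliest such window starts at 12:15.

12:15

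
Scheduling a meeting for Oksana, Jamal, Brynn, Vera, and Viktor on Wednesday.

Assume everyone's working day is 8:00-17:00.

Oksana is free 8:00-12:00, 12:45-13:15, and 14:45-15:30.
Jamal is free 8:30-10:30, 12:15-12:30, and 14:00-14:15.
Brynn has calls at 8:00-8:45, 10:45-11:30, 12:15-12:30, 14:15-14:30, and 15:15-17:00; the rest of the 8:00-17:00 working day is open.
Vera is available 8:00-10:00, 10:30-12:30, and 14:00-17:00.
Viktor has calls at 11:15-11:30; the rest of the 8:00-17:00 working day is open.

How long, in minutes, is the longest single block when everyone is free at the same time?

75 minutes

Brynn free within 08:00–17:00: 08:45–10:45, 11:30–12:15, 12:30–14:15, 14:30–15:15.
Viktor free within 08:00–17:00: 08:00–11:15, 11:30–17:00.
Oksana ∩ Jamal: 08:30–10:30.
Oksana ∩ Jamal ∩ Brynn: 08:45–10:30.
Oksana ∩ Jamal ∩ Brynn ∩ Vera: 08:45–10:00.
Oksana ∩ Jamal ∩ Brynn ∩ Vera ∩ Viktor: 08:45–10:00.
Single common window of 75 minutes.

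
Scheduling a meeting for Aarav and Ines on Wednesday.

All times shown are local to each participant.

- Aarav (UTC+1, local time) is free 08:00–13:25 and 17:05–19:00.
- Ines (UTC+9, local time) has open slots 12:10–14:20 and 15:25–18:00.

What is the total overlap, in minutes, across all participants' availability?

Aarav → UTC: 07:00–12:25, 16:05–18:00.
Ines → UTC: 03:10–05:20, 06:25–09:00.
Aarav ∩ Ines: 07:00–09:00.
Total common minutes: 120.

120 minutes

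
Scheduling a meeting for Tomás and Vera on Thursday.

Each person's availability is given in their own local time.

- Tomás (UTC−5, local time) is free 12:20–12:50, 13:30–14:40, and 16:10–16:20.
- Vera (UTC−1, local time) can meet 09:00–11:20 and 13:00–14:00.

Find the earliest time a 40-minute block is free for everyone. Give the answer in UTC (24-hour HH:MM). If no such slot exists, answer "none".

none

Tomás → UTC: 17:20–17:50, 18:30–19:40, 21:10–21:20.
Vera → UTC: 10:00–12:20, 14:00–15:00.
Tomás ∩ Vera: (none).
Windows ≥ 40 min: (none).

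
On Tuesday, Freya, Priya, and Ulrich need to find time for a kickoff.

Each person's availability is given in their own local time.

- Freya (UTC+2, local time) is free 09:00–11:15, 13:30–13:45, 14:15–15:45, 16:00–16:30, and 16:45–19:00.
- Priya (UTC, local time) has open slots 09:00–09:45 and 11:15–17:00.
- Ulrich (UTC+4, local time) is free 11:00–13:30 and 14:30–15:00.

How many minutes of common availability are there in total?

Freya → UTC: 07:00–09:15, 11:30–11:45, 12:15–13:45, 14:00–14:30, 14:45–17:00.
Priya → UTC: 09:00–09:45, 11:15–17:00.
Ulrich → UTC: 07:00–09:30, 10:30–11:00.
Freya ∩ Priya: 09:00–09:15, 11:30–11:45, 12:15–13:45, 14:00–14:30, 14:45–17:00.
Freya ∩ Priya ∩ Ulrich: 09:00–09:15.
Total common minutes: 15.

15 minutes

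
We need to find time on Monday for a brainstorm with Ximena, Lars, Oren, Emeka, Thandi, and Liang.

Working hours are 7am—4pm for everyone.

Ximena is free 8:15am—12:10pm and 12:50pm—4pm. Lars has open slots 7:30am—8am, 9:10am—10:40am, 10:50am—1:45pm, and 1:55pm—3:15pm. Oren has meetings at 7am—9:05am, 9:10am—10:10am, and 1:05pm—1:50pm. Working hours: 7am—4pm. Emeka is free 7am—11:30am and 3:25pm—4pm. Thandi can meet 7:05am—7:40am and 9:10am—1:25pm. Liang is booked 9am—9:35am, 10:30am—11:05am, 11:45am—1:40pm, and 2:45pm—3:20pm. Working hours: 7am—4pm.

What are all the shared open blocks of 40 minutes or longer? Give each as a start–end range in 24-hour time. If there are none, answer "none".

Oren free within 07:00–16:00: 09:05–09:10, 10:10–13:05, 13:50–16:00.
Liang free within 07:00–16:00: 07:00–09:00, 09:35–10:30, 11:05–11:45, 13:40–14:45, 15:20–16:00.
Ximena ∩ Lars: 09:10–10:40, 10:50–12:10, 12:50–13:45, 13:55–15:15.
Ximena ∩ Lars ∩ Oren: 10:10–10:40, 10:50–12:10, 12:50–13:05, 13:55–15:15.
Ximena ∩ Lars ∩ Oren ∩ Emeka: 10:10–10:40, 10:50–11:30.
Ximena ∩ Lars ∩ Oren ∩ Emeka ∩ Thandi: 10:10–10:40, 10:50–11:30.
Ximena ∩ Lars ∩ Oren ∩ Emeka ∩ Thandi ∩ Liang: 10:10–10:30, 11:05–11:30.
Windows ≥ 40 min: (none).

none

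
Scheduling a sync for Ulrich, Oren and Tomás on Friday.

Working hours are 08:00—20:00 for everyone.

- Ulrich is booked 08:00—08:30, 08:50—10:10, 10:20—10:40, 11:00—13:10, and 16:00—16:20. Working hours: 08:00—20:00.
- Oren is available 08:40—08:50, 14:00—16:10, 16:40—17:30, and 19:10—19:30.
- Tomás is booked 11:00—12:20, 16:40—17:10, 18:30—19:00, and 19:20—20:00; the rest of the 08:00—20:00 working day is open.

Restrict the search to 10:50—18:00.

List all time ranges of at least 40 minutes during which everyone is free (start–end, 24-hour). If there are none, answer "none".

14:00–16:00

Ulrich free within 08:00–20:00: 08:30–08:50, 10:10–10:20, 10:40–11:00, 13:10–16:00, 16:20–20:00.
Tomás free within 08:00–20:00: 08:00–11:00, 12:20–16:40, 17:10–18:30, 19:00–19:20.
Ulrich ∩ Oren: 08:40–08:50, 14:00–16:00, 16:40–17:30, 19:10–19:30.
Ulrich ∩ Oren ∩ Tomás: 08:40–08:50, 14:00–16:00, 17:10–17:30, 19:10–19:20.
Restricted to 10:50–18:00: 14:00–16:00, 17:10–17:30.
Windows ≥ 40 min: 14:00–16:00.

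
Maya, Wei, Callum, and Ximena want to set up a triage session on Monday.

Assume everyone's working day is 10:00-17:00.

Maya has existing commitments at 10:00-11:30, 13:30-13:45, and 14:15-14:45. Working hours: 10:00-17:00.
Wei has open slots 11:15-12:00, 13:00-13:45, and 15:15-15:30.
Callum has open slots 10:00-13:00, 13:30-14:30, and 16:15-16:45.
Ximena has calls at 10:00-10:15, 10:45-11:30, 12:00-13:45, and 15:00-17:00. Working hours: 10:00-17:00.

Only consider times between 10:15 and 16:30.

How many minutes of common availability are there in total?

Maya free within 10:00–17:00: 11:30–13:30, 13:45–14:15, 14:45–17:00.
Ximena free within 10:00–17:00: 10:15–10:45, 11:30–12:00, 13:45–15:00.
Maya ∩ Wei: 11:30–12:00, 13:00–13:30, 15:15–15:30.
Maya ∩ Wei ∩ Callum: 11:30–12:00.
Maya ∩ Wei ∩ Callum ∩ Ximena: 11:30–12:00.
Restricted to 10:15–16:30: 11:30–12:00.
Total common minutes: 30.

30 minutes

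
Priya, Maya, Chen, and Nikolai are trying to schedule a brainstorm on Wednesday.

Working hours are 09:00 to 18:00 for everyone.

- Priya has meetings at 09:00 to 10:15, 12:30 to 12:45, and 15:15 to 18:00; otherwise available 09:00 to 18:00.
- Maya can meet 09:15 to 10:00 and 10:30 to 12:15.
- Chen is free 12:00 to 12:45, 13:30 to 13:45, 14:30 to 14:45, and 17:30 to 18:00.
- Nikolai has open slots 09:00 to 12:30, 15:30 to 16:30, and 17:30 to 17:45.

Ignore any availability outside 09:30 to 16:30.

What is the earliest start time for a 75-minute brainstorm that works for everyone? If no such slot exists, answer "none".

none

Priya free within 09:00–18:00: 10:15–12:30, 12:45–15:15.
Priya ∩ Maya: 10:30–12:15.
Priya ∩ Maya ∩ Chen: 12:00–12:15.
Priya ∩ Maya ∩ Chen ∩ Nikolai: 12:00–12:15.
Restricted to 09:30–16:30: 12:00–12:15.
Windows ≥ 75 min: (none).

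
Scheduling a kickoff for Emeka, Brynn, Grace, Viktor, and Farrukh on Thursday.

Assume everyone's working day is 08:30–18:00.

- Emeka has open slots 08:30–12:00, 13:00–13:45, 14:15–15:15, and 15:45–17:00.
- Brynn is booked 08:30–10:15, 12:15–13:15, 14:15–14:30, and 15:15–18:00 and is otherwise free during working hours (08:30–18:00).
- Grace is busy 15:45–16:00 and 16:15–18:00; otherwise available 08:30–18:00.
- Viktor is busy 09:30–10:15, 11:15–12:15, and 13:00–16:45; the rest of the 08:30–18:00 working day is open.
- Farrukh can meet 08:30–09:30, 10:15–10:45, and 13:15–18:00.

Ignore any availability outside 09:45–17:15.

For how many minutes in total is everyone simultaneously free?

Brynn free within 08:30–18:00: 10:15–12:15, 13:15–14:15, 14:30–15:15.
Grace free within 08:30–18:00: 08:30–15:45, 16:00–16:15.
Viktor free within 08:30–18:00: 08:30–09:30, 10:15–11:15, 12:15–13:00, 16:45–18:00.
Emeka ∩ Brynn: 10:15–12:00, 13:15–13:45, 14:30–15:15.
Emeka ∩ Brynn ∩ Grace: 10:15–12:00, 13:15–13:45, 14:30–15:15.
Emeka ∩ Brynn ∩ Grace ∩ Viktor: 10:15–11:15.
Emeka ∩ Brynn ∩ Grace ∩ Viktor ∩ Farrukh: 10:15–10:45.
Restricted to 09:45–17:15: 10:15–10:45.
Total common minutes: 30.

30 minutes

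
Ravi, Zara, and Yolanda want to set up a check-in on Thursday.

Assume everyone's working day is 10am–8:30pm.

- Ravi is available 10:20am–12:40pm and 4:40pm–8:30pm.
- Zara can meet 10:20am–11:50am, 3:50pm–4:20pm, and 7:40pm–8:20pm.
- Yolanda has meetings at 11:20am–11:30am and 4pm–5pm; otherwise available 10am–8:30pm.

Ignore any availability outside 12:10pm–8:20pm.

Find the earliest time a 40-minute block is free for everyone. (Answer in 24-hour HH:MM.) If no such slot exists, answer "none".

19:40

Yolanda free within 10:00–20:30: 10:00–11:20, 11:30–16:00, 17:00–20:30.
Ravi ∩ Zara: 10:20–11:50, 19:40–20:20.
Ravi ∩ Zara ∩ Yolanda: 10:20–11:20, 11:30–11:50, 19:40–20:20.
Restricted to 12:10–20:20: 19:40–20:20.
Windows ≥ 40 min: 19:40–20:20.
Earliest such window starts at 19:40.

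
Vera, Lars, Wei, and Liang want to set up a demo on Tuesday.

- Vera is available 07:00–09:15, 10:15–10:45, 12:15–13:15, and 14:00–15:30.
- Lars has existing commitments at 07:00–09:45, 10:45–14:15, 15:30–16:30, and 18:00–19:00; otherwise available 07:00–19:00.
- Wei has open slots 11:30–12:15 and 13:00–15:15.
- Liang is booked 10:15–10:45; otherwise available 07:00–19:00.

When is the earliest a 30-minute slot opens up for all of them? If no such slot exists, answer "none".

14:15

Lars free within 07:00–19:00: 09:45–10:45, 14:15–15:30, 16:30–18:00.
Liang free within 07:00–19:00: 07:00–10:15, 10:45–19:00.
Vera ∩ Lars: 10:15–10:45, 14:15–15:30.
Vera ∩ Lars ∩ Wei: 14:15–15:15.
Vera ∩ Lars ∩ Wei ∩ Liang: 14:15–15:15.
Windows ≥ 30 min: 14:15–15:15.
Earliest such window starts at 14:15.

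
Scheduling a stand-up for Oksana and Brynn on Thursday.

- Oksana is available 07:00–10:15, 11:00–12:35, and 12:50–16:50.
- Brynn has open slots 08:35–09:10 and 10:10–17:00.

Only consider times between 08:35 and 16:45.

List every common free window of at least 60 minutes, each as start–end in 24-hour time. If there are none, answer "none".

11:00–12:35, 12:50–16:45

Oksana ∩ Brynn: 08:35–09:10, 10:10–10:15, 11:00–12:35, 12:50–16:50.
Restricted to 08:35–16:45: 08:35–09:10, 10:10–10:15, 11:00–12:35, 12:50–16:45.
Windows ≥ 60 min: 11:00–12:35, 12:50–16:45.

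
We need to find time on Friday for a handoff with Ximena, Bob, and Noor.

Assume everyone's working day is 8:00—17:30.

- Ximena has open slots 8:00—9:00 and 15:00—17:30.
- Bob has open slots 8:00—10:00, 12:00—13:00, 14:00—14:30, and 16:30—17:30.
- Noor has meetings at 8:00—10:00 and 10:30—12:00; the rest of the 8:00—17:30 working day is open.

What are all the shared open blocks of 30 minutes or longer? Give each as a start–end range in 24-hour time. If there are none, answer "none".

16:30–17:30

Noor free within 08:00–17:30: 10:00–10:30, 12:00–17:30.
Ximena ∩ Bob: 08:00–09:00, 16:30–17:30.
Ximena ∩ Bob ∩ Noor: 16:30–17:30.
Windows ≥ 30 min: 16:30–17:30.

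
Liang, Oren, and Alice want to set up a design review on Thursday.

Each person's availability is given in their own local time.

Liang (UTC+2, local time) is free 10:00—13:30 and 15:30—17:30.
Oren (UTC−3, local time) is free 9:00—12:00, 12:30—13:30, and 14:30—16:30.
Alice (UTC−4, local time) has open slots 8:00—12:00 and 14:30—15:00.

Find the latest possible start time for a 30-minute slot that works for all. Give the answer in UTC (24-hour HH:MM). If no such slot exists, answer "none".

14:30

Liang → UTC: 08:00–11:30, 13:30–15:30.
Oren → UTC: 12:00–15:00, 15:30–16:30, 17:30–19:30.
Alice → UTC: 12:00–16:00, 18:30–19:00.
Liang ∩ Oren: 13:30–15:00.
Liang ∩ Oren ∩ Alice: 13:30–15:00.
Windows ≥ 30 min: 13:30–15:00.
Latest start in the last window 13:30–15:00 is 15:00 − 30 min = 14:30.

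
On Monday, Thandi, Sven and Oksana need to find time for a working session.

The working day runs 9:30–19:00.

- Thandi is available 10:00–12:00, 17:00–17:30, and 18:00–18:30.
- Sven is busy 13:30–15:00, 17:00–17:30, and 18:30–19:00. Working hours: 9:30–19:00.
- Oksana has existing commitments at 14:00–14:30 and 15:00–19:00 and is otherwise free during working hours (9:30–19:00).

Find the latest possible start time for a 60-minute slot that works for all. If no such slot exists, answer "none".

11:00

Sven free within 09:30–19:00: 09:30–13:30, 15:00–17:00, 17:30–18:30.
Oksana free within 09:30–19:00: 09:30–14:00, 14:30–15:00.
Thandi ∩ Sven: 10:00–12:00, 18:00–18:30.
Thandi ∩ Sven ∩ Oksana: 10:00–12:00.
Windows ≥ 60 min: 10:00–12:00.
Latest start in the last window 10:00–12:00 is 12:00 − 60 min = 11:00.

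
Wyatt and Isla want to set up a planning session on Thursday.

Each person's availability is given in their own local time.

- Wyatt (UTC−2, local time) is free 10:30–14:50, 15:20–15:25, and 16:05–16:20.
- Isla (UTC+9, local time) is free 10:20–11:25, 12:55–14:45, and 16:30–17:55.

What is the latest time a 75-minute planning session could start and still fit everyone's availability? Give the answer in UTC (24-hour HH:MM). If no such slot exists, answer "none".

none

Wyatt → UTC: 12:30–16:50, 17:20–17:25, 18:05–18:20.
Isla → UTC: 01:20–02:25, 03:55–05:45, 07:30–08:55.
Wyatt ∩ Isla: (none).
Windows ≥ 75 min: (none).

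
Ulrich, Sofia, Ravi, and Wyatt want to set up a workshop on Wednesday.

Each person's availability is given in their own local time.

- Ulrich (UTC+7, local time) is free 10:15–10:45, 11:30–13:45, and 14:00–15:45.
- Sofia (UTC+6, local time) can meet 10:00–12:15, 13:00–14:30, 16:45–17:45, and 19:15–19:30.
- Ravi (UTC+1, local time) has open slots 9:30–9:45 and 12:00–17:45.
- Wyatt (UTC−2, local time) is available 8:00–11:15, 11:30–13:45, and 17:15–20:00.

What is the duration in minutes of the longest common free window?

Ulrich → UTC: 03:15–03:45, 04:30–06:45, 07:00–08:45.
Sofia → UTC: 04:00–06:15, 07:00–08:30, 10:45–11:45, 13:15–13:30.
Ravi → UTC: 08:30–08:45, 11:00–16:45.
Wyatt → UTC: 10:00–13:15, 13:30–15:45, 19:15–22:00.
Ulrich ∩ Sofia: 04:30–06:15, 07:00–08:30.
Ulrich ∩ Sofia ∩ Ravi: (none).
Ulrich ∩ Sofia ∩ Ravi ∩ Wyatt: (none).
No common window.

0 minutes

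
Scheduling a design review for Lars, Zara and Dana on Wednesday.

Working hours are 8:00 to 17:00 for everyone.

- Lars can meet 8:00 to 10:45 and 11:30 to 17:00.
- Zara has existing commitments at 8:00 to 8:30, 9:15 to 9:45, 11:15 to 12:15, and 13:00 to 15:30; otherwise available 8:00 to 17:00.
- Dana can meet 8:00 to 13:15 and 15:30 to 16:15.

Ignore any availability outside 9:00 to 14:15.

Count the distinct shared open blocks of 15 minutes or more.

Zara free within 08:00–17:00: 08:30–09:15, 09:45–11:15, 12:15–13:00, 15:30–17:00.
Lars ∩ Zara: 08:30–09:15, 09:45–10:45, 12:15–13:00, 15:30–17:00.
Lars ∩ Zara ∩ Dana: 08:30–09:15, 09:45–10:45, 12:15–13:00, 15:30–16:15.
Restricted to 09:00–14:15: 09:00–09:15, 09:45–10:45, 12:15–13:00.
Windows ≥ 15 min: 09:00–09:15, 09:45–10:45, 12:15–13:00.
That's 3 windows.

3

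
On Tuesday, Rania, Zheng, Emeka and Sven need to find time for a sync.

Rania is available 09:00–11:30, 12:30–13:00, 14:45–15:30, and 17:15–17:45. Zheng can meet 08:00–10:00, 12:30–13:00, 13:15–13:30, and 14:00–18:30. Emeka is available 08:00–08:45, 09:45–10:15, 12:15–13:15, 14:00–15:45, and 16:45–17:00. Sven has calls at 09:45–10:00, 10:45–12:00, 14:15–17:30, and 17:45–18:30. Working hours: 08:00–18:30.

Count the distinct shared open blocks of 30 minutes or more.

1

Sven free within 08:00–18:30: 08:00–09:45, 10:00–10:45, 12:00–14:15, 17:30–17:45.
Rania ∩ Zheng: 09:00–10:00, 12:30–13:00, 14:45–15:30, 17:15–17:45.
Rania ∩ Zheng ∩ Emeka: 09:45–10:00, 12:30–13:00, 14:45–15:30.
Rania ∩ Zheng ∩ Emeka ∩ Sven: 12:30–13:00.
Windows ≥ 30 min: 12:30–13:00.
That's 1 window.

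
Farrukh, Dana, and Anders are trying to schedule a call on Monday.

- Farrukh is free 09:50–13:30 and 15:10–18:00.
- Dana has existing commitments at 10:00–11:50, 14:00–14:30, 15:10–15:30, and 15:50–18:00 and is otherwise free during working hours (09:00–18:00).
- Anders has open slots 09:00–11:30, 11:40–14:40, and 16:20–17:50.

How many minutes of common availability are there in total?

Dana free within 09:00–18:00: 09:00–10:00, 11:50–14:00, 14:30–15:10, 15:30–15:50.
Farrukh ∩ Dana: 09:50–10:00, 11:50–13:30, 15:30–15:50.
Farrukh ∩ Dana ∩ Anders: 09:50–10:00, 11:50–13:30.
Total common minutes: 10 + 100 = 110.

110 minutes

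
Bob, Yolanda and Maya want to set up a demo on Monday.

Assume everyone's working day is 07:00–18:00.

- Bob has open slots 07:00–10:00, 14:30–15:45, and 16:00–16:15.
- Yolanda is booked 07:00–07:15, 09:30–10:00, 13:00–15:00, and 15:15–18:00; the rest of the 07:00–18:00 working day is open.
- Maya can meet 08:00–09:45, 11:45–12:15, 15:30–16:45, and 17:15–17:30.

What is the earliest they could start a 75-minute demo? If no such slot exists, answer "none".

08:00

Yolanda free within 07:00–18:00: 07:15–09:30, 10:00–13:00, 15:00–15:15.
Bob ∩ Yolanda: 07:15–09:30, 15:00–15:15.
Bob ∩ Yolanda ∩ Maya: 08:00–09:30.
Windows ≥ 75 min: 08:00–09:30.
Earliest such window starts at 08:00.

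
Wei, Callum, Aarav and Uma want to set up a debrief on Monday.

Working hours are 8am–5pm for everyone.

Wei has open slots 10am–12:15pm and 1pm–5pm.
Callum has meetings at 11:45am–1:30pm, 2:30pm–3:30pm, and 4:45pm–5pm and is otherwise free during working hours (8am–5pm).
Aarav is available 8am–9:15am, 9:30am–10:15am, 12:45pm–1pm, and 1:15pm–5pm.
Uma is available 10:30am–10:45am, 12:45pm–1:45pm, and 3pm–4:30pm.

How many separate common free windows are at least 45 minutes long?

1

Callum free within 08:00–17:00: 08:00–11:45, 13:30–14:30, 15:30–16:45.
Wei ∩ Callum: 10:00–11:45, 13:30–14:30, 15:30–16:45.
Wei ∩ Callum ∩ Aarav: 10:00–10:15, 13:30–14:30, 15:30–16:45.
Wei ∩ Callum ∩ Aarav ∩ Uma: 13:30–13:45, 15:30–16:30.
Windows ≥ 45 min: 15:30–16:30.
That's 1 window.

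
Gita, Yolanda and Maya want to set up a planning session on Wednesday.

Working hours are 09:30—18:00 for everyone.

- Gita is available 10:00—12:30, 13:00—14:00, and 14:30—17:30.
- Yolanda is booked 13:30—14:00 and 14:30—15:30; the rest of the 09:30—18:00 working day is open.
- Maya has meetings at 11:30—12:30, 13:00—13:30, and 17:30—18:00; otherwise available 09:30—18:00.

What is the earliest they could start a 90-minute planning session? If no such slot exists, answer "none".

10:00

Yolanda free within 09:30–18:00: 09:30–13:30, 14:00–14:30, 15:30–18:00.
Maya free within 09:30–18:00: 09:30–11:30, 12:30–13:00, 13:30–17:30.
Gita ∩ Yolanda: 10:00–12:30, 13:00–13:30, 15:30–17:30.
Gita ∩ Yolanda ∩ Maya: 10:00–11:30, 15:30–17:30.
Windows ≥ 90 min: 10:00–11:30, 15:30–17:30.
Earliest such window starts at 10:00.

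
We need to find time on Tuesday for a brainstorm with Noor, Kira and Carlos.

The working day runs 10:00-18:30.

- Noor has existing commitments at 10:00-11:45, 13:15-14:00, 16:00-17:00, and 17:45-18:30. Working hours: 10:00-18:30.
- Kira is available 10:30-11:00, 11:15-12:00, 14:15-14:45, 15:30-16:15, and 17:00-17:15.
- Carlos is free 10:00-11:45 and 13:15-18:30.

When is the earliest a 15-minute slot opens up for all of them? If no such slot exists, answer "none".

Noor free within 10:00–18:30: 11:45–13:15, 14:00–16:00, 17:00–17:45.
Noor ∩ Kira: 11:45–12:00, 14:15–14:45, 15:30–16:00, 17:00–17:15.
Noor ∩ Kira ∩ Carlos: 14:15–14:45, 15:30–16:00, 17:00–17:15.
Windows ≥ 15 min: 14:15–14:45, 15:30–16:00, 17:00–17:15.
Earliest such window starts at 14:15.

14:15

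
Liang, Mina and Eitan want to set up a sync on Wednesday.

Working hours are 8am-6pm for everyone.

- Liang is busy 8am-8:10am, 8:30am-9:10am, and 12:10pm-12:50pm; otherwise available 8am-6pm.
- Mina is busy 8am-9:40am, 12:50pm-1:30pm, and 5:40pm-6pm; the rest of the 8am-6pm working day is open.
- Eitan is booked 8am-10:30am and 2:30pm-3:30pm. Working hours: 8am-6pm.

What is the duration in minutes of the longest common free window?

Liang free within 08:00–18:00: 08:10–08:30, 09:10–12:10, 12:50–18:00.
Mina free within 08:00–18:00: 09:40–12:50, 13:30–17:40.
Eitan free within 08:00–18:00: 10:30–14:30, 15:30–18:00.
Liang ∩ Mina: 09:40–12:10, 13:30–17:40.
Liang ∩ Mina ∩ Eitan: 10:30–12:10, 13:30–14:30, 15:30–17:40.
Common window lengths: 100, 60, 130 min; longest is 130.

130 minutes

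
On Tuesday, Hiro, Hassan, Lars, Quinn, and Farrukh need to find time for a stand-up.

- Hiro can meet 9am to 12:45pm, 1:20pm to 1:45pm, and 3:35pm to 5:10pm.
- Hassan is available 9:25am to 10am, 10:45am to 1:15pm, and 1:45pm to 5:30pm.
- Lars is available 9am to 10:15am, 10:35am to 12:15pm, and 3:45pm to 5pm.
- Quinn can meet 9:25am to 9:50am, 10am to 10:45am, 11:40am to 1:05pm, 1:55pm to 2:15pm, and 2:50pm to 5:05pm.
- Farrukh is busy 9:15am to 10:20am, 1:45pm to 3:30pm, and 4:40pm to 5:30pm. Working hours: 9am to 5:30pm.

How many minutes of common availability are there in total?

90 minutes

Farrukh free within 09:00–17:30: 09:00–09:15, 10:20–13:45, 15:30–16:40.
Hiro ∩ Hassan: 09:25–10:00, 10:45–12:45, 15:35–17:10.
Hiro ∩ Hassan ∩ Lars: 09:25–10:00, 10:45–12:15, 15:45–17:00.
Hiro ∩ Hassan ∩ Lars ∩ Quinn: 09:25–09:50, 11:40–12:15, 15:45–17:00.
Hiro ∩ Hassan ∩ Lars ∩ Quinn ∩ Farrukh: 11:40–12:15, 15:45–16:40.
Total common minutes: 35 + 55 = 90.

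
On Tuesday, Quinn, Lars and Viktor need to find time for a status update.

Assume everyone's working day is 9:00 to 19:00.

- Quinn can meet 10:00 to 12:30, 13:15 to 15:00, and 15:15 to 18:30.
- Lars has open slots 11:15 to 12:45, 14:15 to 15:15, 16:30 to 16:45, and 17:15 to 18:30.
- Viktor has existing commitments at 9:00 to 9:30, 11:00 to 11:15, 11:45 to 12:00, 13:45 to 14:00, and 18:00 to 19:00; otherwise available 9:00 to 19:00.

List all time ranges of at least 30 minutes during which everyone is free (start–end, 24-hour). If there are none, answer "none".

11:15–11:45, 12:00–12:30, 14:15–15:00, 17:15–18:00

Viktor free within 09:00–19:00: 09:30–11:00, 11:15–11:45, 12:00–13:45, 14:00–18:00.
Quinn ∩ Lars: 11:15–12:30, 14:15–15:00, 16:30–16:45, 17:15–18:30.
Quinn ∩ Lars ∩ Viktor: 11:15–11:45, 12:00–12:30, 14:15–15:00, 16:30–16:45, 17:15–18:00.
Windows ≥ 30 min: 11:15–11:45, 12:00–12:30, 14:15–15:00, 17:15–18:00.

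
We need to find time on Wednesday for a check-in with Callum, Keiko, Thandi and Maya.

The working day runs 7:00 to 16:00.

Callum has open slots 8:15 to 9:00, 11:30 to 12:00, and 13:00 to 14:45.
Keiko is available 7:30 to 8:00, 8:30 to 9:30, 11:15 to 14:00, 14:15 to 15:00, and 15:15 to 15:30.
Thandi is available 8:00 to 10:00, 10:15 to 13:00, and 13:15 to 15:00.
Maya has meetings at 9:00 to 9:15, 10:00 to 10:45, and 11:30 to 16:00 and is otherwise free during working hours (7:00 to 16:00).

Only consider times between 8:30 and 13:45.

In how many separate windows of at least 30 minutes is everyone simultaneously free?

1

Maya free within 07:00–16:00: 07:00–09:00, 09:15–10:00, 10:45–11:30.
Callum ∩ Keiko: 08:30–09:00, 11:30–12:00, 13:00–14:00, 14:15–14:45.
Callum ∩ Keiko ∩ Thandi: 08:30–09:00, 11:30–12:00, 13:15–14:00, 14:15–14:45.
Callum ∩ Keiko ∩ Thandi ∩ Maya: 08:30–09:00.
Restricted to 08:30–13:45: 08:30–09:00.
Windows ≥ 30 min: 08:30–09:00.
That's 1 window.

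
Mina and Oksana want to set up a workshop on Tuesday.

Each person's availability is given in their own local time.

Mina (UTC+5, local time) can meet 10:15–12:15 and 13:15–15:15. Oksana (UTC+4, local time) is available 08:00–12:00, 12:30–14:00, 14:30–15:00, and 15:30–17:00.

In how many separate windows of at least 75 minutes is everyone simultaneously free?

Mina → UTC: 05:15–07:15, 08:15–10:15.
Oksana → UTC: 04:00–08:00, 08:30–10:00, 10:30–11:00, 11:30–13:00.
Mina ∩ Oksana: 05:15–07:15, 08:30–10:00.
Windows ≥ 75 min: 05:15–07:15, 08:30–10:00.
That's 2 windows.

2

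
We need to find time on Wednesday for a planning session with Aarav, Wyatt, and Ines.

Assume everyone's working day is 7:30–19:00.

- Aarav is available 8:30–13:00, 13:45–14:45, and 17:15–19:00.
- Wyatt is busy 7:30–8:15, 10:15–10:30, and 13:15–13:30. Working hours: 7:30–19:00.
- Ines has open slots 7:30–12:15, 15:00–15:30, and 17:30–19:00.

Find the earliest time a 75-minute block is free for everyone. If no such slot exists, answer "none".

Wyatt free within 07:30–19:00: 08:15–10:15, 10:30–13:15, 13:30–19:00.
Aarav ∩ Wyatt: 08:30–10:15, 10:30–13:00, 13:45–14:45, 17:15–19:00.
Aarav ∩ Wyatt ∩ Ines: 08:30–10:15, 10:30–12:15, 17:30–19:00.
Windows ≥ 75 min: 08:30–10:15, 10:30–12:15, 17:30–19:00.
Earliest such window starts at 08:30.

08:30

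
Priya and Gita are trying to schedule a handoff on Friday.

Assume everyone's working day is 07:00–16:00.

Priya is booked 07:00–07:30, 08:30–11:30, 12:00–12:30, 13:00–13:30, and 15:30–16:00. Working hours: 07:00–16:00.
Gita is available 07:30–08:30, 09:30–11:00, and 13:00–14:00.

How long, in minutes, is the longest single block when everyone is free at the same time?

Priya free within 07:00–16:00: 07:30–08:30, 11:30–12:00, 12:30–13:00, 13:30–15:30.
Priya ∩ Gita: 07:30–08:30, 13:30–14:00.
Common window lengths: 60, 30 min; longest is 60.

60 minutes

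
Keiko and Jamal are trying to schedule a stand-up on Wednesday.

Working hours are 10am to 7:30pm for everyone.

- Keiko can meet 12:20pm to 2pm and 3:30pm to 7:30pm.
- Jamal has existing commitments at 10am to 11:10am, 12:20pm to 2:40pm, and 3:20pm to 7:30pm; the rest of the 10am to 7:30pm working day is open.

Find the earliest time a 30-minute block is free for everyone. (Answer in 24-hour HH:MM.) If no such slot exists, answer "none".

Jamal free within 10:00–19:30: 11:10–12:20, 14:40–15:20.
Keiko ∩ Jamal: (none).
Windows ≥ 30 min: (none).

none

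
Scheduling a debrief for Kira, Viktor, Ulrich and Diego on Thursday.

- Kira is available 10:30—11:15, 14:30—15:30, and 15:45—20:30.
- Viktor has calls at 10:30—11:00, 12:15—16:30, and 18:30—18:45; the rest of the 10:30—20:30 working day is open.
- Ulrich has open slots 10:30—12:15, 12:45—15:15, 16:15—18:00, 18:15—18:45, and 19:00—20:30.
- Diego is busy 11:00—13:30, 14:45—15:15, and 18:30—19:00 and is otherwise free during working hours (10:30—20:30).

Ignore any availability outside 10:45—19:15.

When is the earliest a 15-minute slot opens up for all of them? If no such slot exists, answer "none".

Viktor free within 10:30–20:30: 11:00–12:15, 16:30–18:30, 18:45–20:30.
Diego free within 10:30–20:30: 10:30–11:00, 13:30–14:45, 15:15–18:30, 19:00–20:30.
Kira ∩ Viktor: 11:00–11:15, 16:30–18:30, 18:45–20:30.
Kira ∩ Viktor ∩ Ulrich: 11:00–11:15, 16:30–18:00, 18:15–18:30, 19:00–20:30.
Kira ∩ Viktor ∩ Ulrich ∩ Diego: 16:30–18:00, 18:15–18:30, 19:00–20:30.
Restricted to 10:45–19:15: 16:30–18:00, 18:15–18:30, 19:00–19:15.
Windows ≥ 15 min: 16:30–18:00, 18:15–18:30, 19:00–19:15.
Earliest such window starts at 16:30.

16:30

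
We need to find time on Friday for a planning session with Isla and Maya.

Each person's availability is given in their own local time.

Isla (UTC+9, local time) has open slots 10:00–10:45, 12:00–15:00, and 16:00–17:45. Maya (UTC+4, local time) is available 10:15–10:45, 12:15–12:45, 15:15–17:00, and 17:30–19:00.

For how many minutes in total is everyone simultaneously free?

Isla → UTC: 01:00–01:45, 03:00–06:00, 07:00–08:45.
Maya → UTC: 06:15–06:45, 08:15–08:45, 11:15–13:00, 13:30–15:00.
Isla ∩ Maya: 08:15–08:45.
Total common minutes: 30.

30 minutes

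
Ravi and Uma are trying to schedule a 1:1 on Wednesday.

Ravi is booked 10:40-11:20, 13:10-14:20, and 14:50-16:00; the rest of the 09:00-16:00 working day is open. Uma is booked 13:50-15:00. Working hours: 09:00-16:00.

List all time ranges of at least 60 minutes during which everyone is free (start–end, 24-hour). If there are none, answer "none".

Ravi free within 09:00–16:00: 09:00–10:40, 11:20–13:10, 14:20–14:50.
Uma free within 09:00–16:00: 09:00–13:50, 15:00–16:00.
Ravi ∩ Uma: 09:00–10:40, 11:20–13:10.
Windows ≥ 60 min: 09:00–10:40, 11:20–13:10.

09:00–10:40, 11:20–13:10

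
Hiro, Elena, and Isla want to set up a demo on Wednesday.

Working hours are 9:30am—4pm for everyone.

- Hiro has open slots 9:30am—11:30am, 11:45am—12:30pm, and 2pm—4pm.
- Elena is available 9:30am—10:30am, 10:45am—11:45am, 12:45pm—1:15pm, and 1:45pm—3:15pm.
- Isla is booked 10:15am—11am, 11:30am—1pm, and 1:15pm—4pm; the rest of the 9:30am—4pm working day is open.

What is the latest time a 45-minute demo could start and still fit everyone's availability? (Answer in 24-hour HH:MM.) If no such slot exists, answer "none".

09:30

Isla free within 09:30–16:00: 09:30–10:15, 11:00–11:30, 13:00–13:15.
Hiro ∩ Elena: 09:30–10:30, 10:45–11:30, 14:00–15:15.
Hiro ∩ Elena ∩ Isla: 09:30–10:15, 11:00–11:30.
Windows ≥ 45 min: 09:30–10:15.
Latest start in the last window 09:30–10:15 is 10:15 − 45 min = 09:30.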